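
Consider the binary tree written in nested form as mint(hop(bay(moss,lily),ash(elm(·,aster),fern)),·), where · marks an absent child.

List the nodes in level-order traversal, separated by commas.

mint, hop, bay, ash, moss, lily, elm, fern, aster

Level-order visits nodes level by level from the root, left to right within each level.
Level 0: mint
Level 1: hop
Level 2: bay, ash
Level 3: moss, lily, elm, fern
Level 4: aster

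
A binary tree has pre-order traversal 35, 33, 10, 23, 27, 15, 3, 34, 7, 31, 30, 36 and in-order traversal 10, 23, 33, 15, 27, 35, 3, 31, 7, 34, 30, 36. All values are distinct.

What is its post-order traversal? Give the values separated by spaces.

23 10 15 27 33 31 7 36 30 34 3 35

The first element of pre-order is the root; it splits in-order into left and right subtrees.
Root 35: left subtree has 5 nodes {10, 23, 33, 15, 27}, right has 6 {3, 31, 7, 34, 30, 36}.
  Root 33: left subtree has 2 nodes {10, 23}, right has 2 {15, 27}.
    Root 10: left subtree has 0 nodes { }, right has 1 {23}.
    Root 27: left subtree has 1 node {15}, right has 0 { }.
  Root 3: left subtree has 0 nodes { }, right has 5 {31, 7, 34, 30, 36}.
    Root 34: left subtree has 2 nodes {31, 7}, right has 2 {30, 36}.
      Root 7: left subtree has 1 node {31}, right has 0 { }.
      Root 30: left subtree has 0 nodes { }, right has 1 {36}.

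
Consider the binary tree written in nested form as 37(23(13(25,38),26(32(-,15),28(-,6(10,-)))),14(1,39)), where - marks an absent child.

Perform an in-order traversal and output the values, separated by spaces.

25 13 38 23 32 15 26 28 10 6 37 1 14 39

In-order visits the left subtree, then the node, then the right subtree.
At 37: go left to 23.
  At 23: go left to 13.
    At 13: go left to 25.
      25 is a leaf — visit 25.
    Visit 13.
    At 13: go right to 38.
      38 is a leaf — visit 38.
  Visit 23.
  At 23: go right to 26.
    At 26: go left to 32.
      At 32: no left child.
      Visit 32.
      At 32: go right to 15.
        15 is a leaf — visit 15.
    Visit 26.
    At 26: go right to 28.
      At 28: no left child.
      Visit 28.
      At 28: go right to 6.
        At 6: go left to 10.
          10 is a leaf — visit 10.
        Visit 6.
        At 6: no right child.
Visit 37.
At 37: go right to 14.
  At 14: go left to 1.
    1 is a leaf — visit 1.
  Visit 14.
  At 14: go right to 39.
    39 is a leaf — visit 39.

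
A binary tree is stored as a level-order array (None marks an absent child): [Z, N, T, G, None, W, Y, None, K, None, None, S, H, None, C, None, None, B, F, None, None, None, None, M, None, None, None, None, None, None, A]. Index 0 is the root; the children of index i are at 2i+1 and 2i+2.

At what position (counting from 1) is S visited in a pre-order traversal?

9

Pre-order visits the node, then its left subtree, then its right subtree.
Visit Z.
At Z: go left to N.
  Visit N.
  At N: go left to G.
    Visit G.
    At G: no left child.
    At G: go right to K.
      Visit K.
      At K: go left to B.
        B is a leaf — visit B.
      At K: go right to F.
        F is a leaf — visit F.
  At N: no right child.
At Z: go right to T.
  Visit T.
  At T: go left to W.
    Visit W.
    At W: go left to S.
      Visit S.
      At S: go left to M.
        M is a leaf — visit M.
      At S: no right child.
    At W: go right to H.
      H is a leaf — visit H.
  At T: go right to Y.
    Visit Y.
    At Y: no left child.
    At Y: go right to C.
      Visit C.
      At C: no left child.
      At C: go right to A.
        A is a leaf — visit A.
Full pre-order sequence: Z, N, G, K, B, F, T, W, S, M, H, Y, C, A.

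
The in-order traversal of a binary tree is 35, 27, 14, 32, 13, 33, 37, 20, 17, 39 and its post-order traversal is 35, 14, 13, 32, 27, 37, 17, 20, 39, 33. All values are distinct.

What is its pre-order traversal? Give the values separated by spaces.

The last element of post-order is the root; it splits in-order into left and right subtrees.
Root 33: left subtree has 5 nodes {35, 27, 14, 32, 13}, right has 4 {37, 20, 17, 39}.
  Root 27: left subtree has 1 node {35}, right has 3 {14, 32, 13}.
    Root 32: left subtree has 1 node {14}, right has 1 {13}.
  Root 39: left subtree has 3 nodes {37, 20, 17}, right has 0 { }.
    Root 20: left subtree has 1 node {37}, right has 1 {17}.

33 27 35 32 14 13 39 20 37 17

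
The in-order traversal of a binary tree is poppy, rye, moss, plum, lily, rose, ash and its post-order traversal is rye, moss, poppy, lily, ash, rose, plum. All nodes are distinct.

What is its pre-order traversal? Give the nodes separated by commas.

plum, poppy, moss, rye, rose, lily, ash

The last element of post-order is the root; it splits in-order into left and right subtrees.
Root plum: left subtree has 3 nodes {poppy, rye, moss}, right has 3 {lily, rose, ash}.
  Root poppy: left subtree has 0 nodes { }, right has 2 {rye, moss}.
    Root moss: left subtree has 1 node {rye}, right has 0 { }.
  Root rose: left subtree has 1 node {lily}, right has 1 {ash}.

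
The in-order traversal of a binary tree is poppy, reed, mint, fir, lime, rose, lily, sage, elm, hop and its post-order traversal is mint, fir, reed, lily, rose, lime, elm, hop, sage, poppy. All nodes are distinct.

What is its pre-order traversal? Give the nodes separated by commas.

The last element of post-order is the root; it splits in-order into left and right subtrees.
Root poppy: left subtree has 0 nodes { }, right has 9 {reed, mint, fir, lime, rose, lily, sage, elm, hop}.
  Root sage: left subtree has 6 nodes {reed, mint, fir, lime, rose, lily}, right has 2 {elm, hop}.
    Root lime: left subtree has 3 nodes {reed, mint, fir}, right has 2 {rose, lily}.
      Root reed: left subtree has 0 nodes { }, right has 2 {mint, fir}.
        Root fir: left subtree has 1 node {mint}, right has 0 { }.
      Root rose: left subtree has 0 nodes { }, right has 1 {lily}.
    Root hop: left subtree has 1 node {elm}, right has 0 { }.

poppy, sage, lime, reed, fir, mint, rose, lily, hop, elm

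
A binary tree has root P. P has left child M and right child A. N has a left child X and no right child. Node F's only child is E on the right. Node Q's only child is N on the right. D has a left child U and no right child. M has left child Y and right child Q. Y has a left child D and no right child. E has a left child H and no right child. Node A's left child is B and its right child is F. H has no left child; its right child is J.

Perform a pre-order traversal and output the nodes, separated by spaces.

P M Y D U Q N X A B F E H J

Pre-order visits the node, then its left subtree, then its right subtree.
Visit P.
At P: go left to M.
  Visit M.
  At M: go left to Y.
    Visit Y.
    At Y: go left to D.
      Visit D.
      At D: go left to U.
        U is a leaf — visit U.
      At D: no right child.
    At Y: no right child.
  At M: go right to Q.
    Visit Q.
    At Q: no left child.
    At Q: go right to N.
      Visit N.
      At N: go left to X.
        X is a leaf — visit X.
      At N: no right child.
At P: go right to A.
  Visit A.
  At A: go left to B.
    B is a leaf — visit B.
  At A: go right to F.
    Visit F.
    At F: no left child.
    At F: go right to E.
      Visit E.
      At E: go left to H.
        Visit H.
        At H: no left child.
        At H: go right to J.
          J is a leaf — visit J.
      At E: no right child.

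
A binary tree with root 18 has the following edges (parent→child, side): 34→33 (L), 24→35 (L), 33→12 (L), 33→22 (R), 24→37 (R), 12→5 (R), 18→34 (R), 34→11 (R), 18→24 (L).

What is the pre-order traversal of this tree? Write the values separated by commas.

Pre-order visits the node, then its left subtree, then its right subtree.
Visit 18.
At 18: go left to 24.
  Visit 24.
  At 24: go left to 35.
    35 is a leaf — visit 35.
  At 24: go right to 37.
    37 is a leaf — visit 37.
At 18: go right to 34.
  Visit 34.
  At 34: go left to 33.
    Visit 33.
    At 33: go left to 12.
      Visit 12.
      At 12: no left child.
      At 12: go right to 5.
        5 is a leaf — visit 5.
    At 33: go right to 22.
      22 is a leaf — visit 22.
  At 34: go right to 11.
    11 is a leaf — visit 11.

18, 24, 35, 37, 34, 33, 12, 5, 22, 11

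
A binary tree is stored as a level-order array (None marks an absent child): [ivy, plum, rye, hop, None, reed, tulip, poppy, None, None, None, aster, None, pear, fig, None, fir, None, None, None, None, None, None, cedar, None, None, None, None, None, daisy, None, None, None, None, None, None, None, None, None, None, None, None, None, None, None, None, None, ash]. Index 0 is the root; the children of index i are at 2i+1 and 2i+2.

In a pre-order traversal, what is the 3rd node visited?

hop

Pre-order visits the node, then its left subtree, then its right subtree.
Visit ivy.
At ivy: go left to plum.
  Visit plum.
  At plum: go left to hop.
    Visit hop.
    At hop: go left to poppy.
      Visit poppy.
      At poppy: no left child.
      At poppy: go right to fir.
        fir is a leaf — visit fir.
    At hop: no right child.
  At plum: no right child.
At ivy: go right to rye.
  Visit rye.
  At rye: go left to reed.
    Visit reed.
    At reed: go left to aster.
      Visit aster.
      At aster: go left to cedar.
        Visit cedar.
        At cedar: go left to ash.
          ash is a leaf — visit ash.
        At cedar: no right child.
      At aster: no right child.
    At reed: no right child.
  At rye: go right to tulip.
    Visit tulip.
    At tulip: go left to pear.
      pear is a leaf — visit pear.
    At tulip: go right to fig.
      Visit fig.
      At fig: go left to daisy.
        daisy is a leaf — visit daisy.
      At fig: no right child.
Full pre-order sequence: ivy, plum, hop, poppy, fir, rye, reed, aster, cedar, ash, tulip, pear, fig, daisy.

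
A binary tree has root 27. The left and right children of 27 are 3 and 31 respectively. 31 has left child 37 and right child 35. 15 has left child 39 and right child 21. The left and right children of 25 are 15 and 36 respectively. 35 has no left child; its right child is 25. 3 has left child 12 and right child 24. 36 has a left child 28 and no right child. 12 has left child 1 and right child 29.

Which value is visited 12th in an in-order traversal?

In-order visits the left subtree, then the node, then the right subtree.
At 27: go left to 3.
  At 3: go left to 12.
    At 12: go left to 1.
      1 is a leaf — visit 1.
    Visit 12.
    At 12: go right to 29.
      29 is a leaf — visit 29.
  Visit 3.
  At 3: go right to 24.
    24 is a leaf — visit 24.
Visit 27.
At 27: go right to 31.
  At 31: go left to 37.
    37 is a leaf — visit 37.
  Visit 31.
  At 31: go right to 35.
    At 35: no left child.
    Visit 35.
    At 35: go right to 25.
      At 25: go left to 15.
        At 15: go left to 39.
          39 is a leaf — visit 39.
        Visit 15.
        At 15: go right to 21.
          21 is a leaf — visit 21.
      Visit 25.
      At 25: go right to 36.
        At 36: go left to 28.
          28 is a leaf — visit 28.
        Visit 36.
        At 36: no right child.
Full in-order sequence: 1, 12, 29, 3, 24, 27, 37, 31, 35, 39, 15, 21, 25, 28, 36.

21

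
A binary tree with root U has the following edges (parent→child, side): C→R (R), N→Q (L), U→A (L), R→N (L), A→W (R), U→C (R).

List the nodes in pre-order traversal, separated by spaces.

U A W C R N Q

Pre-order visits the node, then its left subtree, then its right subtree.
Visit U.
At U: go left to A.
  Visit A.
  At A: no left child.
  At A: go right to W.
    W is a leaf — visit W.
At U: go right to C.
  Visit C.
  At C: no left child.
  At C: go right to R.
    Visit R.
    At R: go left to N.
      Visit N.
      At N: go left to Q.
        Q is a leaf — visit Q.
      At N: no right child.
    At R: no right child.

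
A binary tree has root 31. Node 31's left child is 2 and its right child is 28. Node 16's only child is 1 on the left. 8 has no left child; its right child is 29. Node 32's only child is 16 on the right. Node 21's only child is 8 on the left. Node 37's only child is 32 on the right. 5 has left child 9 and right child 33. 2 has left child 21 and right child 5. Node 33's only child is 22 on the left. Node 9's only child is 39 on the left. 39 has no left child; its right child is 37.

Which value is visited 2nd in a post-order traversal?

Post-order visits the left subtree, then the right subtree, then the node.
At 31: go left to 2.
  At 2: go left to 21.
    At 21: go left to 8.
      At 8: no left child.
      At 8: go right to 29.
        29 is a leaf — visit 29.
      Visit 8.
    At 21: no right child.
    Visit 21.
  At 2: go right to 5.
    At 5: go left to 9.
      At 9: go left to 39.
        At 39: no left child.
        At 39: go right to 37.
          At 37: no left child.
          At 37: go right to 32.
            At 32: no left child.
            At 32: go right to 16.
              At 16: go left to 1.
                1 is a leaf — visit 1.
              At 16: no right child.
              Visit 16.
            Visit 32.
          Visit 37.
        Visit 39.
      At 9: no right child.
      Visit 9.
    At 5: go right to 33.
      At 33: go left to 22.
        22 is a leaf — visit 22.
      At 33: no right child.
      Visit 33.
    Visit 5.
  Visit 2.
At 31: go right to 28.
  28 is a leaf — visit 28.
Visit 31.
Full post-order sequence: 29, 8, 21, 1, 16, 32, 37, 39, 9, 22, 33, 5, 2, 28, 31.

8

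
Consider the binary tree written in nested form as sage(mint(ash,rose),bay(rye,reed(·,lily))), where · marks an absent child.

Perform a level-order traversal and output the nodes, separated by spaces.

Level-order visits nodes level by level from the root, left to right within each level.
Level 0: sage
Level 1: mint, bay
Level 2: ash, rose, rye, reed
Level 3: lily

sage mint bay ash rose rye reed lily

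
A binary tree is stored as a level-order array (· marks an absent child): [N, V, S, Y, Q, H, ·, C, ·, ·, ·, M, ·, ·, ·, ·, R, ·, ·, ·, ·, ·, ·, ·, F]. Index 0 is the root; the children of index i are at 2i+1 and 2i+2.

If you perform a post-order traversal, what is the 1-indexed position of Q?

4

Post-order visits the left subtree, then the right subtree, then the node.
At N: go left to V.
  At V: go left to Y.
    At Y: go left to C.
      At C: no left child.
      At C: go right to R.
        R is a leaf — visit R.
      Visit C.
    At Y: no right child.
    Visit Y.
  At V: go right to Q.
    Q is a leaf — visit Q.
  Visit V.
At N: go right to S.
  At S: go left to H.
    At H: go left to M.
      At M: no left child.
      At M: go right to F.
        F is a leaf — visit F.
      Visit M.
    At H: no right child.
    Visit H.
  At S: no right child.
  Visit S.
Visit N.
Full post-order sequence: R, C, Y, Q, V, F, M, H, S, N.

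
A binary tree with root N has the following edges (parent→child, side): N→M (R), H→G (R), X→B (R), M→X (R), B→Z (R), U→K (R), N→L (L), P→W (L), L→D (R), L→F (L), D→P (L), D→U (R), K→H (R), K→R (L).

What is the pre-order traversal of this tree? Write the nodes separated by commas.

N, L, F, D, P, W, U, K, R, H, G, M, X, B, Z

Pre-order visits the node, then its left subtree, then its right subtree.
Visit N.
At N: go left to L.
  Visit L.
  At L: go left to F.
    F is a leaf — visit F.
  At L: go right to D.
    Visit D.
    At D: go left to P.
      Visit P.
      At P: go left to W.
        W is a leaf — visit W.
      At P: no right child.
    At D: go right to U.
      Visit U.
      At U: no left child.
      At U: go right to K.
        Visit K.
        At K: go left to R.
          R is a leaf — visit R.
        At K: go right to H.
          Visit H.
          At H: no left child.
          At H: go right to G.
            G is a leaf — visit G.
At N: go right to M.
  Visit M.
  At M: no left child.
  At M: go right to X.
    Visit X.
    At X: no left child.
    At X: go right to B.
      Visit B.
      At B: no left child.
      At B: go right to Z.
        Z is a leaf — visit Z.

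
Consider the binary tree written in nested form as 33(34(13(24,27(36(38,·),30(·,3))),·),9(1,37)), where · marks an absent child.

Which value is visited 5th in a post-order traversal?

30

Post-order visits the left subtree, then the right subtree, then the node.
At 33: go left to 34.
  At 34: go left to 13.
    At 13: go left to 24.
      24 is a leaf — visit 24.
    At 13: go right to 27.
      At 27: go left to 36.
        At 36: go left to 38.
          38 is a leaf — visit 38.
        At 36: no right child.
        Visit 36.
      At 27: go right to 30.
        At 30: no left child.
        At 30: go right to 3.
          3 is a leaf — visit 3.
        Visit 30.
      Visit 27.
    Visit 13.
  At 34: no right child.
  Visit 34.
At 33: go right to 9.
  At 9: go left to 1.
    1 is a leaf — visit 1.
  At 9: go right to 37.
    37 is a leaf — visit 37.
  Visit 9.
Visit 33.
Full post-order sequence: 24, 38, 36, 3, 30, 27, 13, 34, 1, 37, 9, 33.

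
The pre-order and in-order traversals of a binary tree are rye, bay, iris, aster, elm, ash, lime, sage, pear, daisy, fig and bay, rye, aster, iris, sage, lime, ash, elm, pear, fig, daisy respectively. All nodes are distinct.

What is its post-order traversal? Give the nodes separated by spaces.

bay aster sage lime ash fig daisy pear elm iris rye

The first element of pre-order is the root; it splits in-order into left and right subtrees.
Root rye: left subtree has 1 node {bay}, right has 9 {aster, iris, sage, lime, ash, elm, pear, fig, daisy}.
  Root iris: left subtree has 1 node {aster}, right has 7 {sage, lime, ash, elm, pear, fig, daisy}.
    Root elm: left subtree has 3 nodes {sage, lime, ash}, right has 3 {pear, fig, daisy}.
      Root ash: left subtree has 2 nodes {sage, lime}, right has 0 { }.
        Root lime: left subtree has 1 node {sage}, right has 0 { }.
      Root pear: left subtree has 0 nodes { }, right has 2 {fig, daisy}.
        Root daisy: left subtree has 1 node {fig}, right has 0 { }.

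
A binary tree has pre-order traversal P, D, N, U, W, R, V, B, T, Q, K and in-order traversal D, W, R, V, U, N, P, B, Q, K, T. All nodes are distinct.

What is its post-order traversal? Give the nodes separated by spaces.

The first element of pre-order is the root; it splits in-order into left and right subtrees.
Root P: left subtree has 6 nodes {D, W, R, V, U, N}, right has 4 {B, Q, K, T}.
  Root D: left subtree has 0 nodes { }, right has 5 {W, R, V, U, N}.
    Root N: left subtree has 4 nodes {W, R, V, U}, right has 0 { }.
      Root U: left subtree has 3 nodes {W, R, V}, right has 0 { }.
        Root W: left subtree has 0 nodes { }, right has 2 {R, V}.
          Root R: left subtree has 0 nodes { }, right has 1 {V}.
  Root B: left subtree has 0 nodes { }, right has 3 {Q, K, T}.
    Root T: left subtree has 2 nodes {Q, K}, right has 0 { }.
      Root Q: left subtree has 0 nodes { }, right has 1 {K}.

V R W U N D K Q T B P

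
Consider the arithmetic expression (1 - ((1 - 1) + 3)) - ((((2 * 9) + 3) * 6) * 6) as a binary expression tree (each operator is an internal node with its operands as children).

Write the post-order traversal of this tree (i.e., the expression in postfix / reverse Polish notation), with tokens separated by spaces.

Post-order on an expression tree gives postfix notation: for each operator, emit left operand, right operand, then the operator.

1 1 1 - 3 + - 2 9 * 3 + 6 * 6 * -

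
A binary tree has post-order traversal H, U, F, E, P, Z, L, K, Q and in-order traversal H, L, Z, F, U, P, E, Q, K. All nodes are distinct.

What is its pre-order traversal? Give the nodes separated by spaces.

The last element of post-order is the root; it splits in-order into left and right subtrees.
Root Q: left subtree has 7 nodes {H, L, Z, F, U, P, E}, right has 1 {K}.
  Root L: left subtree has 1 node {H}, right has 5 {Z, F, U, P, E}.
    Root Z: left subtree has 0 nodes { }, right has 4 {F, U, P, E}.
      Root P: left subtree has 2 nodes {F, U}, right has 1 {E}.
        Root F: left subtree has 0 nodes { }, right has 1 {U}.

Q L H Z P F U E K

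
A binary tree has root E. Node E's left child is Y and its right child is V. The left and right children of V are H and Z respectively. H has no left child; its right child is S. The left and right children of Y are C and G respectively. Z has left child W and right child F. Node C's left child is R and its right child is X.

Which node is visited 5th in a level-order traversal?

Level-order visits nodes level by level from the root, left to right within each level.
Level 0: E
Level 1: Y, V
Level 2: C, G, H, Z
Level 3: R, X, S, W, F
Full level-order sequence: E, Y, V, C, G, H, Z, R, X, S, W, F.

G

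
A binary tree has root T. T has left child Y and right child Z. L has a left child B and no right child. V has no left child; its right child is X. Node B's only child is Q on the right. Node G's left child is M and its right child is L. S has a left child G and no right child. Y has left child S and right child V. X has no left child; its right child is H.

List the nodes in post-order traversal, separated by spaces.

M Q B L G S H X V Y Z T

Post-order visits the left subtree, then the right subtree, then the node.
At T: go left to Y.
  At Y: go left to S.
    At S: go left to G.
      At G: go left to M.
        M is a leaf — visit M.
      At G: go right to L.
        At L: go left to B.
          At B: no left child.
          At B: go right to Q.
            Q is a leaf — visit Q.
          Visit B.
        At L: no right child.
        Visit L.
      Visit G.
    At S: no right child.
    Visit S.
  At Y: go right to V.
    At V: no left child.
    At V: go right to X.
      At X: no left child.
      At X: go right to H.
        H is a leaf — visit H.
      Visit X.
    Visit V.
  Visit Y.
At T: go right to Z.
  Z is a leaf — visit Z.
Visit T.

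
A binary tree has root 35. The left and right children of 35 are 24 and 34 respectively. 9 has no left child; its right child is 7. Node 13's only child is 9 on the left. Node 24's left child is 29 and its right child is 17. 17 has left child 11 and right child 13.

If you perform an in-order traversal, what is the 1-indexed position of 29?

1

In-order visits the left subtree, then the node, then the right subtree.
At 35: go left to 24.
  At 24: go left to 29.
    29 is a leaf — visit 29.
  Visit 24.
  At 24: go right to 17.
    At 17: go left to 11.
      11 is a leaf — visit 11.
    Visit 17.
    At 17: go right to 13.
      At 13: go left to 9.
        At 9: no left child.
        Visit 9.
        At 9: go right to 7.
          7 is a leaf — visit 7.
      Visit 13.
      At 13: no right child.
Visit 35.
At 35: go right to 34.
  34 is a leaf — visit 34.
Full in-order sequence: 29, 24, 11, 17, 9, 7, 13, 35, 34.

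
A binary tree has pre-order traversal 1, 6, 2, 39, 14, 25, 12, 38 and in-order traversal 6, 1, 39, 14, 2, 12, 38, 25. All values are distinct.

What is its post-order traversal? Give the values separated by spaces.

6 14 39 38 12 25 2 1

The first element of pre-order is the root; it splits in-order into left and right subtrees.
Root 1: left subtree has 1 node {6}, right has 6 {39, 14, 2, 12, 38, 25}.
  Root 2: left subtree has 2 nodes {39, 14}, right has 3 {12, 38, 25}.
    Root 39: left subtree has 0 nodes { }, right has 1 {14}.
    Root 25: left subtree has 2 nodes {12, 38}, right has 0 { }.
      Root 12: left subtree has 0 nodes { }, right has 1 {38}.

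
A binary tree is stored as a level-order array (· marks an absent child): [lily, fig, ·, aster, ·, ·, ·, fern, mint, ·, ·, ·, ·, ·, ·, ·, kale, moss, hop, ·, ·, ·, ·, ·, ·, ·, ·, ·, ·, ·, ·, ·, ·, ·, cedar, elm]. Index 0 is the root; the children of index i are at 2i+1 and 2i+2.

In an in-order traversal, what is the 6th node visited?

In-order visits the left subtree, then the node, then the right subtree.
At lily: go left to fig.
  At fig: go left to aster.
    At aster: go left to fern.
      At fern: no left child.
      Visit fern.
      At fern: go right to kale.
        At kale: no left child.
        Visit kale.
        At kale: go right to cedar.
          cedar is a leaf — visit cedar.
    Visit aster.
    At aster: go right to mint.
      At mint: go left to moss.
        At moss: go left to elm.
          elm is a leaf — visit elm.
        Visit moss.
        At moss: no right child.
      Visit mint.
      At mint: go right to hop.
        hop is a leaf — visit hop.
  Visit fig.
  At fig: no right child.
Visit lily.
At lily: no right child.
Full in-order sequence: fern, kale, cedar, aster, elm, moss, mint, hop, fig, lily.

moss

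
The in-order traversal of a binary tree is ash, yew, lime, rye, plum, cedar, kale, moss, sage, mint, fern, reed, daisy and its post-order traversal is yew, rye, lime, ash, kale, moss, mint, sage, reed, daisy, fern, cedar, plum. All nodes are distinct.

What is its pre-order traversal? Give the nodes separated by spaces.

plum ash lime yew rye cedar fern sage moss kale mint daisy reed

The last element of post-order is the root; it splits in-order into left and right subtrees.
Root plum: left subtree has 4 nodes {ash, yew, lime, rye}, right has 8 {cedar, kale, moss, sage, mint, fern, reed, daisy}.
  Root ash: left subtree has 0 nodes { }, right has 3 {yew, lime, rye}.
    Root lime: left subtree has 1 node {yew}, right has 1 {rye}.
  Root cedar: left subtree has 0 nodes { }, right has 7 {kale, moss, sage, mint, fern, reed, daisy}.
    Root fern: left subtree has 4 nodes {kale, moss, sage, mint}, right has 2 {reed, daisy}.
      Root sage: left subtree has 2 nodes {kale, moss}, right has 1 {mint}.
        Root moss: left subtree has 1 node {kale}, right has 0 { }.
      Root daisy: left subtree has 1 node {reed}, right has 0 { }.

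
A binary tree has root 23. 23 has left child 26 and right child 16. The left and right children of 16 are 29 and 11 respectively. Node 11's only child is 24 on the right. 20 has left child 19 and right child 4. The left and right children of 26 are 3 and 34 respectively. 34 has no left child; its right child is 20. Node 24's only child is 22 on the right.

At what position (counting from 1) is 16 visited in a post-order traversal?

Post-order visits the left subtree, then the right subtree, then the node.
At 23: go left to 26.
  At 26: go left to 3.
    3 is a leaf — visit 3.
  At 26: go right to 34.
    At 34: no left child.
    At 34: go right to 20.
      At 20: go left to 19.
        19 is a leaf — visit 19.
      At 20: go right to 4.
        4 is a leaf — visit 4.
      Visit 20.
    Visit 34.
  Visit 26.
At 23: go right to 16.
  At 16: go left to 29.
    29 is a leaf — visit 29.
  At 16: go right to 11.
    At 11: no left child.
    At 11: go right to 24.
      At 24: no left child.
      At 24: go right to 22.
        22 is a leaf — visit 22.
      Visit 24.
    Visit 11.
  Visit 16.
Visit 23.
Full post-order sequence: 3, 19, 4, 20, 34, 26, 29, 22, 24, 11, 16, 23.

11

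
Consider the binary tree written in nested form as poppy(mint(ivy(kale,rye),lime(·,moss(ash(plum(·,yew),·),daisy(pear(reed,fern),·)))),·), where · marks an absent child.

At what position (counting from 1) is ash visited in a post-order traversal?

6

Post-order visits the left subtree, then the right subtree, then the node.
At poppy: go left to mint.
  At mint: go left to ivy.
    At ivy: go left to kale.
      kale is a leaf — visit kale.
    At ivy: go right to rye.
      rye is a leaf — visit rye.
    Visit ivy.
  At mint: go right to lime.
    At lime: no left child.
    At lime: go right to moss.
      At moss: go left to ash.
        At ash: go left to plum.
          At plum: no left child.
          At plum: go right to yew.
            yew is a leaf — visit yew.
          Visit plum.
        At ash: no right child.
        Visit ash.
      At moss: go right to daisy.
        At daisy: go left to pear.
          At pear: go left to reed.
            reed is a leaf — visit reed.
          At pear: go right to fern.
            fern is a leaf — visit fern.
          Visit pear.
        At daisy: no right child.
        Visit daisy.
      Visit moss.
    Visit lime.
  Visit mint.
At poppy: no right child.
Visit poppy.
Full post-order sequence: kale, rye, ivy, yew, plum, ash, reed, fern, pear, daisy, moss, lime, mint, poppy.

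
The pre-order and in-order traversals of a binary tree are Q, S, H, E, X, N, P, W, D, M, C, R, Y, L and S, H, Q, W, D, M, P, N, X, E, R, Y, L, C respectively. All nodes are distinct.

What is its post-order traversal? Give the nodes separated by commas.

H, S, M, D, W, P, N, X, L, Y, R, C, E, Q

The first element of pre-order is the root; it splits in-order into left and right subtrees.
Root Q: left subtree has 2 nodes {S, H}, right has 11 {W, D, M, P, N, X, E, R, Y, L, C}.
  Root S: left subtree has 0 nodes { }, right has 1 {H}.
  Root E: left subtree has 6 nodes {W, D, M, P, N, X}, right has 4 {R, Y, L, C}.
    Root X: left subtree has 5 nodes {W, D, M, P, N}, right has 0 { }.
      Root N: left subtree has 4 nodes {W, D, M, P}, right has 0 { }.
        Root P: left subtree has 3 nodes {W, D, M}, right has 0 { }.
          Root W: left subtree has 0 nodes { }, right has 2 {D, M}.
            Root D: left subtree has 0 nodes { }, right has 1 {M}.
    Root C: left subtree has 3 nodes {R, Y, L}, right has 0 { }.
      Root R: left subtree has 0 nodes { }, right has 2 {Y, L}.
        Root Y: left subtree has 0 nodes { }, right has 1 {L}.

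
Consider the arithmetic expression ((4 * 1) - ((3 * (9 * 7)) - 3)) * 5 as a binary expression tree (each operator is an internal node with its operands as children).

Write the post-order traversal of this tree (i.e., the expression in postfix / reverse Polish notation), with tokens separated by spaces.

4 1 * 3 9 7 * * 3 - - 5 *

Post-order on an expression tree gives postfix notation: for each operator, emit left operand, right operand, then the operator.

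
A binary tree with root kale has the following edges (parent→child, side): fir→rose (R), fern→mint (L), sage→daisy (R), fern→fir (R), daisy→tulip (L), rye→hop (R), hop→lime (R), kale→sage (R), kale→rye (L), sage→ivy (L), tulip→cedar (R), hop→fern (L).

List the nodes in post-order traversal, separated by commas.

Post-order visits the left subtree, then the right subtree, then the node.
At kale: go left to rye.
  At rye: no left child.
  At rye: go right to hop.
    At hop: go left to fern.
      At fern: go left to mint.
        mint is a leaf — visit mint.
      At fern: go right to fir.
        At fir: no left child.
        At fir: go right to rose.
          rose is a leaf — visit rose.
        Visit fir.
      Visit fern.
    At hop: go right to lime.
      lime is a leaf — visit lime.
    Visit hop.
  Visit rye.
At kale: go right to sage.
  At sage: go left to ivy.
    ivy is a leaf — visit ivy.
  At sage: go right to daisy.
    At daisy: go left to tulip.
      At tulip: no left child.
      At tulip: go right to cedar.
        cedar is a leaf — visit cedar.
      Visit tulip.
    At daisy: no right child.
    Visit daisy.
  Visit sage.
Visit kale.

mint, rose, fir, fern, lime, hop, rye, ivy, cedar, tulip, daisy, sage, kale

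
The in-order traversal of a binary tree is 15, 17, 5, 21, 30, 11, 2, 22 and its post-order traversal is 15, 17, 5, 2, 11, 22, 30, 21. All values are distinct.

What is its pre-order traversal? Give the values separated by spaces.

21 5 17 15 30 22 11 2

The last element of post-order is the root; it splits in-order into left and right subtrees.
Root 21: left subtree has 3 nodes {15, 17, 5}, right has 4 {30, 11, 2, 22}.
  Root 5: left subtree has 2 nodes {15, 17}, right has 0 { }.
    Root 17: left subtree has 1 node {15}, right has 0 { }.
  Root 30: left subtree has 0 nodes { }, right has 3 {11, 2, 22}.
    Root 22: left subtree has 2 nodes {11, 2}, right has 0 { }.
      Root 11: left subtree has 0 nodes { }, right has 1 {2}.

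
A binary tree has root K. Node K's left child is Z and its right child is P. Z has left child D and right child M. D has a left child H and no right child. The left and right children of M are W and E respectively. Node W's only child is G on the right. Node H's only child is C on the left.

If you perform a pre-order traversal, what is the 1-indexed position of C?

Pre-order visits the node, then its left subtree, then its right subtree.
Visit K.
At K: go left to Z.
  Visit Z.
  At Z: go left to D.
    Visit D.
    At D: go left to H.
      Visit H.
      At H: go left to C.
        C is a leaf — visit C.
      At H: no right child.
    At D: no right child.
  At Z: go right to M.
    Visit M.
    At M: go left to W.
      Visit W.
      At W: no left child.
      At W: go right to G.
        G is a leaf — visit G.
    At M: go right to E.
      E is a leaf — visit E.
At K: go right to P.
  P is a leaf — visit P.
Full pre-order sequence: K, Z, D, H, C, M, W, G, E, P.

5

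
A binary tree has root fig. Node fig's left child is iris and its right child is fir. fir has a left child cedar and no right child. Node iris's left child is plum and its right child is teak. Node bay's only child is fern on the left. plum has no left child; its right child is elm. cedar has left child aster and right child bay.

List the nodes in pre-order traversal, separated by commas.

Pre-order visits the node, then its left subtree, then its right subtree.
Visit fig.
At fig: go left to iris.
  Visit iris.
  At iris: go left to plum.
    Visit plum.
    At plum: no left child.
    At plum: go right to elm.
      elm is a leaf — visit elm.
  At iris: go right to teak.
    teak is a leaf — visit teak.
At fig: go right to fir.
  Visit fir.
  At fir: go left to cedar.
    Visit cedar.
    At cedar: go left to aster.
      aster is a leaf — visit aster.
    At cedar: go right to bay.
      Visit bay.
      At bay: go left to fern.
        fern is a leaf — visit fern.
      At bay: no right child.
  At fir: no right child.

fig, iris, plum, elm, teak, fir, cedar, aster, bay, fern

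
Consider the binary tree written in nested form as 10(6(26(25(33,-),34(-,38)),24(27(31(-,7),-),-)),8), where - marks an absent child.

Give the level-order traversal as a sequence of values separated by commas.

Level-order visits nodes level by level from the root, left to right within each level.
Level 0: 10
Level 1: 6, 8
Level 2: 26, 24
Level 3: 25, 34, 27
Level 4: 33, 38, 31
Level 5: 7

10, 6, 8, 26, 24, 25, 34, 27, 33, 38, 31, 7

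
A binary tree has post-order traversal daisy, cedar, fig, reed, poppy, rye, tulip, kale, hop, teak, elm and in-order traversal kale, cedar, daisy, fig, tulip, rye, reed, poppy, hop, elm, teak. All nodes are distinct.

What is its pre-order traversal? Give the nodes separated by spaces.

elm hop kale tulip fig cedar daisy rye poppy reed teak

The last element of post-order is the root; it splits in-order into left and right subtrees.
Root elm: left subtree has 9 nodes {kale, cedar, daisy, fig, tulip, rye, reed, poppy, hop}, right has 1 {teak}.
  Root hop: left subtree has 8 nodes {kale, cedar, daisy, fig, tulip, rye, reed, poppy}, right has 0 { }.
    Root kale: left subtree has 0 nodes { }, right has 7 {cedar, daisy, fig, tulip, rye, reed, poppy}.
      Root tulip: left subtree has 3 nodes {cedar, daisy, fig}, right has 3 {rye, reed, poppy}.
        Root fig: left subtree has 2 nodes {cedar, daisy}, right has 0 { }.
          Root cedar: left subtree has 0 nodes { }, right has 1 {daisy}.
        Root rye: left subtree has 0 nodes { }, right has 2 {reed, poppy}.
          Root poppy: left subtree has 1 node {reed}, right has 0 { }.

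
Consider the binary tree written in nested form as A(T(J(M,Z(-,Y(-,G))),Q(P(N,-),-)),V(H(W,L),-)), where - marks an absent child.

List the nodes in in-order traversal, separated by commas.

In-order visits the left subtree, then the node, then the right subtree.
At A: go left to T.
  At T: go left to J.
    At J: go left to M.
      M is a leaf — visit M.
    Visit J.
    At J: go right to Z.
      At Z: no left child.
      Visit Z.
      At Z: go right to Y.
        At Y: no left child.
        Visit Y.
        At Y: go right to G.
          G is a leaf — visit G.
  Visit T.
  At T: go right to Q.
    At Q: go left to P.
      At P: go left to N.
        N is a leaf — visit N.
      Visit P.
      At P: no right child.
    Visit Q.
    At Q: no right child.
Visit A.
At A: go right to V.
  At V: go left to H.
    At H: go left to W.
      W is a leaf — visit W.
    Visit H.
    At H: go right to L.
      L is a leaf — visit L.
  Visit V.
  At V: no right child.

M, J, Z, Y, G, T, N, P, Q, A, W, H, L, V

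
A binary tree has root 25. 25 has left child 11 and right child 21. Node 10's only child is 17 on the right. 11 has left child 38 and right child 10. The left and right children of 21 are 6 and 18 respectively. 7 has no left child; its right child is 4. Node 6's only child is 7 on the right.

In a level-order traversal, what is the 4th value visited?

Level-order visits nodes level by level from the root, left to right within each level.
Level 0: 25
Level 1: 11, 21
Level 2: 38, 10, 6, 18
Level 3: 17, 7
Level 4: 4
Full level-order sequence: 25, 11, 21, 38, 10, 6, 18, 17, 7, 4.

38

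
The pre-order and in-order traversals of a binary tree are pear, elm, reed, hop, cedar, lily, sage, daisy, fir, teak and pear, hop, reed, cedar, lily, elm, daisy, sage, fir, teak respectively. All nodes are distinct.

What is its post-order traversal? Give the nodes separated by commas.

The first element of pre-order is the root; it splits in-order into left and right subtrees.
Root pear: left subtree has 0 nodes { }, right has 9 {hop, reed, cedar, lily, elm, daisy, sage, fir, teak}.
  Root elm: left subtree has 4 nodes {hop, reed, cedar, lily}, right has 4 {daisy, sage, fir, teak}.
    Root reed: left subtree has 1 node {hop}, right has 2 {cedar, lily}.
      Root cedar: left subtree has 0 nodes { }, right has 1 {lily}.
    Root sage: left subtree has 1 node {daisy}, right has 2 {fir, teak}.
      Root fir: left subtree has 0 nodes { }, right has 1 {teak}.

hop, lily, cedar, reed, daisy, teak, fir, sage, elm, pear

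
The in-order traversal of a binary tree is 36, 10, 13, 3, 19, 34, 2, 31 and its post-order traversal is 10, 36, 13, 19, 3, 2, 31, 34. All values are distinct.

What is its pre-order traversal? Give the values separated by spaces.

The last element of post-order is the root; it splits in-order into left and right subtrees.
Root 34: left subtree has 5 nodes {36, 10, 13, 3, 19}, right has 2 {2, 31}.
  Root 3: left subtree has 3 nodes {36, 10, 13}, right has 1 {19}.
    Root 13: left subtree has 2 nodes {36, 10}, right has 0 { }.
      Root 36: left subtree has 0 nodes { }, right has 1 {10}.
  Root 31: left subtree has 1 node {2}, right has 0 { }.

34 3 13 36 10 19 31 2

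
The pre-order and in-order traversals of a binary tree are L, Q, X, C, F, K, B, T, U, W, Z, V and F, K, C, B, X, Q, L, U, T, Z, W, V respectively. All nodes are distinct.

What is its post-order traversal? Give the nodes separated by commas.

The first element of pre-order is the root; it splits in-order into left and right subtrees.
Root L: left subtree has 6 nodes {F, K, C, B, X, Q}, right has 5 {U, T, Z, W, V}.
  Root Q: left subtree has 5 nodes {F, K, C, B, X}, right has 0 { }.
    Root X: left subtree has 4 nodes {F, K, C, B}, right has 0 { }.
      Root C: left subtree has 2 nodes {F, K}, right has 1 {B}.
        Root F: left subtree has 0 nodes { }, right has 1 {K}.
  Root T: left subtree has 1 node {U}, right has 3 {Z, W, V}.
    Root W: left subtree has 1 node {Z}, right has 1 {V}.

K, F, B, C, X, Q, U, Z, V, W, T, L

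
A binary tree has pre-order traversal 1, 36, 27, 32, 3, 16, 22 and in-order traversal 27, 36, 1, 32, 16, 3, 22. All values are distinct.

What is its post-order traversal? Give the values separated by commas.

27, 36, 16, 22, 3, 32, 1

The first element of pre-order is the root; it splits in-order into left and right subtrees.
Root 1: left subtree has 2 nodes {27, 36}, right has 4 {32, 16, 3, 22}.
  Root 36: left subtree has 1 node {27}, right has 0 { }.
  Root 32: left subtree has 0 nodes { }, right has 3 {16, 3, 22}.
    Root 3: left subtree has 1 node {16}, right has 1 {22}.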